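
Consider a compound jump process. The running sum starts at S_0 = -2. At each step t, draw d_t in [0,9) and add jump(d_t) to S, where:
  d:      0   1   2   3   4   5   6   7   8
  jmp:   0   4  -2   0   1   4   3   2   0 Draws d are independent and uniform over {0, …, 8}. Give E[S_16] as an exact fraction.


Outcome values over d=0..8: [0, 4, -2, 0, 1, 4, 3, 2, 0]
Σy = 12, Σy² = 50, M = 9
μ = 12/9 = 4/3,  σ² = 50/9 − (4/3)² = 34/9
E[S_16] = -2 + 16·(4/3) = 58/3

58/3


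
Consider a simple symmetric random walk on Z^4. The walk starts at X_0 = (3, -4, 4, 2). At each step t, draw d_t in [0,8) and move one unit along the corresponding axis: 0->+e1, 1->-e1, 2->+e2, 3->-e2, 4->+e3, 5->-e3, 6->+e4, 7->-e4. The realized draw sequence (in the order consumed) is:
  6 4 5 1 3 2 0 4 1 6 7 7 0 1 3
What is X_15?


t=0: X=(3, -4, 4, 2), d=6 → +e4, X_1=(3, -4, 4, 3)
t=1: X=(3, -4, 4, 3), d=4 → +e3, X_2=(3, -4, 5, 3)
t=2: X=(3, -4, 5, 3), d=5 → -e3, X_3=(3, -4, 4, 3)
t=3: X=(3, -4, 4, 3), d=1 → -e1, X_4=(2, -4, 4, 3)
t=4: X=(2, -4, 4, 3), d=3 → -e2, X_5=(2, -5, 4, 3)
t=5: X=(2, -5, 4, 3), d=2 → +e2, X_6=(2, -4, 4, 3)
t=6: X=(2, -4, 4, 3), d=0 → +e1, X_7=(3, -4, 4, 3)
t=7: X=(3, -4, 4, 3), d=4 → +e3, X_8=(3, -4, 5, 3)
t=8: X=(3, -4, 5, 3), d=1 → -e1, X_9=(2, -4, 5, 3)
t=9: X=(2, -4, 5, 3), d=6 → +e4, X_10=(2, -4, 5, 4)
t=10: X=(2, -4, 5, 4), d=7 → -e4, X_11=(2, -4, 5, 3)
t=11: X=(2, -4, 5, 3), d=7 → -e4, X_12=(2, -4, 5, 2)
t=12: X=(2, -4, 5, 2), d=0 → +e1, X_13=(3, -4, 5, 2)
t=13: X=(3, -4, 5, 2), d=1 → -e1, X_14=(2, -4, 5, 2)
t=14: X=(2, -4, 5, 2), d=3 → -e2, X_15=(2, -5, 5, 2)

(2, -5, 5, 2)


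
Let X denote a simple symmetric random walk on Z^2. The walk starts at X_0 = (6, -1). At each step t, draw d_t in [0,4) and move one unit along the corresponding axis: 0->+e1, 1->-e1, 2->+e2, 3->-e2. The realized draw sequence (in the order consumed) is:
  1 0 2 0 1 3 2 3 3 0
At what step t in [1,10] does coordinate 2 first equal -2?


t=0: X=(6, -1), d=1 → -e1, X_1=(5, -1)
t=1: X=(5, -1), d=0 → +e1, X_2=(6, -1)
t=2: X=(6, -1), d=2 → +e2, X_3=(6, 0)
t=3: X=(6, 0), d=0 → +e1, X_4=(7, 0)
t=4: X=(7, 0), d=1 → -e1, X_5=(6, 0)
t=5: X=(6, 0), d=3 → -e2, X_6=(6, -1)
t=6: X=(6, -1), d=2 → +e2, X_7=(6, 0)
t=7: X=(6, 0), d=3 → -e2, X_8=(6, -1)
t=8: X=(6, -1), d=3 → -e2, X_9=(6, -2)
t=9: X=(6, -2), d=0 → +e1, X_10=(7, -2)

9


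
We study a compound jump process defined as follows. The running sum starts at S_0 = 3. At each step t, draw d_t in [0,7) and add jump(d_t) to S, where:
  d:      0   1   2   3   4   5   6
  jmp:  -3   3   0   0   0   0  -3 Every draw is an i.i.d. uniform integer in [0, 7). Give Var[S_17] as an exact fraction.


Outcome values over d=0..6: [-3, 3, 0, 0, 0, 0, -3]
Σy = -3, Σy² = 27, M = 7
μ = -3/7 = -3/7,  σ² = 27/7 − (-3/7)² = 180/49
Independent increments: Var[S_17] = 17·σ² = 17·(180/49) = 3060/49

3060/49


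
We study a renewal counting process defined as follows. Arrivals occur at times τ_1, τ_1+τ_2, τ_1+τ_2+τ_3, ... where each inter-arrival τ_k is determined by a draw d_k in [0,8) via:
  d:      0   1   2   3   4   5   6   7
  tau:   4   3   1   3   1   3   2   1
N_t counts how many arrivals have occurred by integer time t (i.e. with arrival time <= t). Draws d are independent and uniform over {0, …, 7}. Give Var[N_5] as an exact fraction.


789348519/1073741824

Inter-arrival values over d=0..7: [4, 3, 1, 3, 1, 3, 2, 1]
Each d has probability 1/8, so the pmf of τ is: f(1) = 3/8, f(2) = 1/8, f(3) = 3/8, f(4) = 1/8
Let p_n(j) = P(N_n = j), with p_0 = [1]. Condition on τ_1: p_n(0) = P(τ > n), and for j >= 1, p_n(j) = Σ_{k<=n} f(k)·p_{n−k}(j−1)
p_1 = [5/8, 3/8]  (j = 0..1)
p_2 = [1/2, 23/64, 9/64]  (j = 0..2)
p_3 = [1/8, 41/64, 93/512, 27/512]  (j = 0..3)
p_4 = [0, 15/32, 109/256, 351/4096, 81/4096]  (j = 0..4)
p_5 = [0, 9/32, 7/16, 963/4096, 1269/32768, 243/32768]  (j = 0..5)
E[N_5] = Σ j·p_5(j) = 67291/32768;  E[N_5²] = Σ j²·p_5(j) = 162275/32768
Var[N_5] = 162275/32768 − (67291/32768)² = 789348519/1073741824


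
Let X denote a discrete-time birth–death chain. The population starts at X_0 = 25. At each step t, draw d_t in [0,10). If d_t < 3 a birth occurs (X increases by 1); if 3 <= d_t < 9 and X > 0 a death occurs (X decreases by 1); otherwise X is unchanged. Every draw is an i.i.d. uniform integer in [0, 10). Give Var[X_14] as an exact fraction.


X can drop by at most 1 per step and X_0 = 25 > T = 14, so X_t >= 25 − t >= 11 > 0 for every t <= 14: the floor at 0 (the 'and X > 0' condition) never binds. Hence X_14 = X_0 + Σ_{t<14} Y_t with i.i.d. increments Y_t = y(d_t) ∈ {+1, −1, 0}.
Outcome values over d=0..9: [1, 1, 1, -1, -1, -1, -1, -1, -1, 0]
Σy = -3, Σy² = 9, M = 10
μ = -3/10 = -3/10,  σ² = 9/10 − (-3/10)² = 81/100
Independent increments: Var[X_14] = 14·σ² = 14·(81/100) = 567/50

567/50


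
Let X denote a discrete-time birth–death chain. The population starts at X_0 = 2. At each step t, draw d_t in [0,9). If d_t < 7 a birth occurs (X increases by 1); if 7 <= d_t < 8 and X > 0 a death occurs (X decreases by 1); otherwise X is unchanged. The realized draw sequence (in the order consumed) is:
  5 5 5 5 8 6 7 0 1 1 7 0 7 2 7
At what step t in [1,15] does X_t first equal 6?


t=0: X=2, d=5 → birth, X_1=3
t=1: X=3, d=5 → birth, X_2=4
t=2: X=4, d=5 → birth, X_3=5
t=3: X=5, d=5 → birth, X_4=6
t=4: X=6, d=8 → hold, X_5=6
t=5: X=6, d=6 → birth, X_6=7
t=6: X=7, d=7 → death, X_7=6
t=7: X=6, d=0 → birth, X_8=7
t=8: X=7, d=1 → birth, X_9=8
t=9: X=8, d=1 → birth, X_10=9
t=10: X=9, d=7 → death, X_11=8
t=11: X=8, d=0 → birth, X_12=9
t=12: X=9, d=7 → death, X_13=8
t=13: X=8, d=2 → birth, X_14=9
t=14: X=9, d=7 → death, X_15=8

4


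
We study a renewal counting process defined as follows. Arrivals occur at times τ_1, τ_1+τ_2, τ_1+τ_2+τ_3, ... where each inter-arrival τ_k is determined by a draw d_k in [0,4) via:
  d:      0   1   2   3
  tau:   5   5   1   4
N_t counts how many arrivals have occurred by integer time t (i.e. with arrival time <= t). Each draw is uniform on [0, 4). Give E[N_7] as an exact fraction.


Inter-arrival values over d=0..3: [5, 5, 1, 4]
Each d has probability 1/4, so the pmf of τ is: f(1) = 1/4, f(4) = 1/4, f(5) = 1/2
Renewal equation for m(n) = E[N_n]: condition on τ_1 = k (if k <= n, one arrival plus a fresh copy on the remaining n−k steps): m(n) = F(n) + Σ_{k<=n} f(k)·m(n−k), where F(n) = P(τ <= n) and m(0) = 0
m(1) = F(1) = 1/4
m(2) = F(2) + f(1)·m(1) = 1/4 + 1/4·1/4 = 5/16
m(3) = F(3) + f(1)·m(2) = 1/4 + 1/4·5/16 = 21/64
m(4) = F(4) + f(1)·m(3) = 1/2 + 1/4·21/64 = 149/256
m(5) = F(5) + f(1)·m(4) + f(4)·m(1) = 1 + 1/4·149/256 + 1/4·1/4 = 1237/1024
m(6) = F(6) + f(1)·m(5) + f(4)·m(2) + f(5)·m(1) = 1 + 1/4·1237/1024 + 1/4·5/16 + 1/2·1/4 = 6165/4096
m(7) = F(7) + f(1)·m(6) + f(4)·m(3) + f(5)·m(2) = 1 + 1/4·6165/4096 + 1/4·21/64 + 1/2·5/16 = 26453/16384
E[N_7] = m(7) = 26453/16384

26453/16384


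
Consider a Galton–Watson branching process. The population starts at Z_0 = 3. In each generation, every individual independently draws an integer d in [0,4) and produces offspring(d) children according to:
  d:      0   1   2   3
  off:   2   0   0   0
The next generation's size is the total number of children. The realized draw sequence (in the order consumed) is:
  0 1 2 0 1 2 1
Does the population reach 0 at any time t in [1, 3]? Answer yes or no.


gen 0: Z_0=3, draws=[0, 1, 2], offspring=[2, 0, 0], Z_1=2
gen 1: Z_1=2, draws=[0, 1], offspring=[2, 0], Z_2=2
gen 2: Z_2=2, draws=[2, 1], offspring=[0, 0], Z_3=0

yes


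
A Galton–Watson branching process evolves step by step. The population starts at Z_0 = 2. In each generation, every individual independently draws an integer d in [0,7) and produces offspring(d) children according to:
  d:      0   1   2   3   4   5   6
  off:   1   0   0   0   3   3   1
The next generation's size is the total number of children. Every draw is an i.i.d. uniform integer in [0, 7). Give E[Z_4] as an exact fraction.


Outcome values over d=0..6: [1, 0, 0, 0, 3, 3, 1]
Σy = 8, Σy² = 20, M = 7
μ = 8/7 = 8/7,  σ² = 20/7 − (8/7)² = 76/49
E[Z_0] = 2
E[Z_1] = 8/7·E[Z_0] = 16/7
E[Z_2] = 8/7·E[Z_1] = 128/49
E[Z_3] = 8/7·E[Z_2] = 1024/343
E[Z_4] = 8/7·E[Z_3] = 8192/2401

8192/2401


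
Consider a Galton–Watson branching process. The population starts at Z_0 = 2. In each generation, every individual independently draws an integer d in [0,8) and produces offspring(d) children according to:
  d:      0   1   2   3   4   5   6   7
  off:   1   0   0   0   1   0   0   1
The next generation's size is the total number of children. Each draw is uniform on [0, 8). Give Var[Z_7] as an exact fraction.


Outcome values over d=0..7: [1, 0, 0, 0, 1, 0, 0, 1]
Σy = 3, Σy² = 3, M = 8
μ = 3/8 = 3/8,  σ² = 3/8 − (3/8)² = 15/64
V_0 = 0, E_0 = 2
V_1 = 15/64·E_0 + (3/8)²·V_0 = 15/32;  E_1 = 3/4
V_2 = 15/64·E_1 + (3/8)²·V_1 = 495/2048;  E_2 = 9/32
V_3 = 15/64·E_2 + (3/8)²·V_2 = 13095/131072;  E_3 = 27/256
V_4 = 15/64·E_3 + (3/8)²·V_3 = 325215/8388608;  E_4 = 81/2048
V_5 = 15/64·E_4 + (3/8)²·V_4 = 7903575/536870912;  E_5 = 243/16384
V_6 = 15/64·E_5 + (3/8)²·V_5 = 190571535/34359738368;  E_6 = 729/131072
V_7 = 15/64·E_6 + (3/8)²·V_6 = 4581688455/2199023255552;  E_7 = 2187/1048576

4581688455/2199023255552


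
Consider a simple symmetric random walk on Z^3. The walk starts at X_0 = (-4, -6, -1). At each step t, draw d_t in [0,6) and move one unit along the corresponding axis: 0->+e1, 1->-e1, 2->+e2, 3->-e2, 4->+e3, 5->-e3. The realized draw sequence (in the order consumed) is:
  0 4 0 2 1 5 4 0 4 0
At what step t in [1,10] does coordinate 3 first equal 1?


9

t=0: X=(-4, -6, -1), d=0 → +e1, X_1=(-3, -6, -1)
t=1: X=(-3, -6, -1), d=4 → +e3, X_2=(-3, -6, 0)
t=2: X=(-3, -6, 0), d=0 → +e1, X_3=(-2, -6, 0)
t=3: X=(-2, -6, 0), d=2 → +e2, X_4=(-2, -5, 0)
t=4: X=(-2, -5, 0), d=1 → -e1, X_5=(-3, -5, 0)
t=5: X=(-3, -5, 0), d=5 → -e3, X_6=(-3, -5, -1)
t=6: X=(-3, -5, -1), d=4 → +e3, X_7=(-3, -5, 0)
t=7: X=(-3, -5, 0), d=0 → +e1, X_8=(-2, -5, 0)
t=8: X=(-2, -5, 0), d=4 → +e3, X_9=(-2, -5, 1)
t=9: X=(-2, -5, 1), d=0 → +e1, X_10=(-1, -5, 1)


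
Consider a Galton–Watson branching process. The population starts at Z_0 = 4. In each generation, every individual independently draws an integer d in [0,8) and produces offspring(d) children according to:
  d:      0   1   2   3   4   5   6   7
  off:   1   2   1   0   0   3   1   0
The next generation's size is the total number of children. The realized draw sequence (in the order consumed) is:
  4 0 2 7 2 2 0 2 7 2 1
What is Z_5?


gen 0: Z_0=4, draws=[4, 0, 2, 7], offspring=[0, 1, 1, 0], Z_1=2
gen 1: Z_1=2, draws=[2, 2], offspring=[1, 1], Z_2=2
gen 2: Z_2=2, draws=[0, 2], offspring=[1, 1], Z_3=2
gen 3: Z_3=2, draws=[7, 2], offspring=[0, 1], Z_4=1
gen 4: Z_4=1, draws=[1], offspring=[2], Z_5=2

2


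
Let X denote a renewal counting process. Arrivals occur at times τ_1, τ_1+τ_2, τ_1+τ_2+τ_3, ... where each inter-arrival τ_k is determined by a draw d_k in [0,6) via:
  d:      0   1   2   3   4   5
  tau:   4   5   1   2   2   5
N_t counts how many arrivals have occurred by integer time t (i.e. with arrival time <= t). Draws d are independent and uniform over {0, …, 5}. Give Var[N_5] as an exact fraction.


Inter-arrival values over d=0..5: [4, 5, 1, 2, 2, 5]
Each d has probability 1/6, so the pmf of τ is: f(1) = 1/6, f(2) = 1/3, f(4) = 1/6, f(5) = 1/3
Let p_n(j) = P(N_n = j), with p_0 = [1]. Condition on τ_1: p_n(0) = P(τ > n), and for j >= 1, p_n(j) = Σ_{k<=n} f(k)·p_{n−k}(j−1)
p_1 = [5/6, 1/6]  (j = 0..1)
p_2 = [1/2, 17/36, 1/36]  (j = 0..2)
p_3 = [1/2, 13/36, 29/216, 1/216]  (j = 0..3)
p_4 = [1/3, 5/12, 47/216, 41/1296, 1/1296]  (j = 0..4)
p_5 = [0, 25/36, 47/216, 35/432, 53/7776, 1/7776]  (j = 0..5)
E[N_5] = Σ j·p_5(j) = 10891/7776;  E[N_5²] = Σ j²·p_5(j) = 77/32
Var[N_5] = 77/32 − (10891/7776)² = 26882855/60466176

26882855/60466176


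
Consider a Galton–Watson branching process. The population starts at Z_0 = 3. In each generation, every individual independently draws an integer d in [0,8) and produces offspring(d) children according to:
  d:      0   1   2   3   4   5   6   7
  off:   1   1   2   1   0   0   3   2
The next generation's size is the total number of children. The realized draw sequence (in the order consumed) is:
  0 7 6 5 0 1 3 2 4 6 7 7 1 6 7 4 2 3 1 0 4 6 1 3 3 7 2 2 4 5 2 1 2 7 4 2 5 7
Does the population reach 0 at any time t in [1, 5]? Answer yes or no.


no

gen 0: Z_0=3, draws=[0, 7, 6], offspring=[1, 2, 3], Z_1=6
gen 1: Z_1=6, draws=[5, 0, 1, 3, 2, 4], offspring=[0, 1, 1, 1, 2, 0], Z_2=5
gen 2: Z_2=5, draws=[6, 7, 7, 1, 6], offspring=[3, 2, 2, 1, 3], Z_3=11
gen 3: Z_3=11, draws=[7, 4, 2, 3, 1, 0, 4, 6, 1, 3, 3], offspring=[2, 0, 2, 1, 1, 1, 0, 3, 1, 1, 1], Z_4=13
gen 4: Z_4=13, draws=[7, 2, 2, 4, 5, 2, 1, 2, 7, 4, 2, 5, 7], offspring=[2, 2, 2, 0, 0, 2, 1, 2, 2, 0, 2, 0, 2], Z_5=17


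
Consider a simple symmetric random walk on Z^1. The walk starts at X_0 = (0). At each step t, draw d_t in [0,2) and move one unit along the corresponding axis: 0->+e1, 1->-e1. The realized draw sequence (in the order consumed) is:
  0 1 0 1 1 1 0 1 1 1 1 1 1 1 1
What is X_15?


t=0: X=(0), d=0 → +e1, X_1=(1)
t=1: X=(1), d=1 → -e1, X_2=(0)
t=2: X=(0), d=0 → +e1, X_3=(1)
t=3: X=(1), d=1 → -e1, X_4=(0)
t=4: X=(0), d=1 → -e1, X_5=(-1)
t=5: X=(-1), d=1 → -e1, X_6=(-2)
t=6: X=(-2), d=0 → +e1, X_7=(-1)
t=7: X=(-1), d=1 → -e1, X_8=(-2)
t=8: X=(-2), d=1 → -e1, X_9=(-3)
t=9: X=(-3), d=1 → -e1, X_10=(-4)
t=10: X=(-4), d=1 → -e1, X_11=(-5)
t=11: X=(-5), d=1 → -e1, X_12=(-6)
t=12: X=(-6), d=1 → -e1, X_13=(-7)
t=13: X=(-7), d=1 → -e1, X_14=(-8)
t=14: X=(-8), d=1 → -e1, X_15=(-9)

(-9)


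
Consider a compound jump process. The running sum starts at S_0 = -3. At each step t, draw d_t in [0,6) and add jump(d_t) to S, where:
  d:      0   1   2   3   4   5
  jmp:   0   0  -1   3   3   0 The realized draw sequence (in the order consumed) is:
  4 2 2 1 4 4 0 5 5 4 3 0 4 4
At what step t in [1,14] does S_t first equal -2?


t=0: S=-3, d=4, jump=3, S_1=0
t=1: S=0, d=2, jump=-1, S_2=-1
t=2: S=-1, d=2, jump=-1, S_3=-2
t=3: S=-2, d=1, jump=0, S_4=-2
t=4: S=-2, d=4, jump=3, S_5=1
t=5: S=1, d=4, jump=3, S_6=4
t=6: S=4, d=0, jump=0, S_7=4
t=7: S=4, d=5, jump=0, S_8=4
t=8: S=4, d=5, jump=0, S_9=4
t=9: S=4, d=4, jump=3, S_10=7
t=10: S=7, d=3, jump=3, S_11=10
t=11: S=10, d=0, jump=0, S_12=10
t=12: S=10, d=4, jump=3, S_13=13
t=13: S=13, d=4, jump=3, S_14=16

3


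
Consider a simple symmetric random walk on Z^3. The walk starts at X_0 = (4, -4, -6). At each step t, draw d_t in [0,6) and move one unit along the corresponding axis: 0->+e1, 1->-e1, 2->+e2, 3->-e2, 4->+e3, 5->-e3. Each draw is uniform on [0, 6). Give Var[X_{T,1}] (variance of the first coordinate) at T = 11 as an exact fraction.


11/3

Outcome values over d=0..5: [1, -1, 0, 0, 0, 0]
Σy = 0, Σy² = 2, M = 6
μ = 0/6 = 0,  σ² = 2/6 − (0)² = 1/3
Independent increments: Var[X_11] = 11·σ² = 11·(1/3) = 11/3


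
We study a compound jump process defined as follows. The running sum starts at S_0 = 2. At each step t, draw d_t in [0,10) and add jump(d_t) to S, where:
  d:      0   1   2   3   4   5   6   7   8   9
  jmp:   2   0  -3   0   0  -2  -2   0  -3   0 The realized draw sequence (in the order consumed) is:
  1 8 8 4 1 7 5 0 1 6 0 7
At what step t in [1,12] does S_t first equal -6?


t=0: S=2, d=1, jump=0, S_1=2
t=1: S=2, d=8, jump=-3, S_2=-1
t=2: S=-1, d=8, jump=-3, S_3=-4
t=3: S=-4, d=4, jump=0, S_4=-4
t=4: S=-4, d=1, jump=0, S_5=-4
t=5: S=-4, d=7, jump=0, S_6=-4
t=6: S=-4, d=5, jump=-2, S_7=-6
t=7: S=-6, d=0, jump=2, S_8=-4
t=8: S=-4, d=1, jump=0, S_9=-4
t=9: S=-4, d=6, jump=-2, S_10=-6
t=10: S=-6, d=0, jump=2, S_11=-4
t=11: S=-4, d=7, jump=0, S_12=-4

7


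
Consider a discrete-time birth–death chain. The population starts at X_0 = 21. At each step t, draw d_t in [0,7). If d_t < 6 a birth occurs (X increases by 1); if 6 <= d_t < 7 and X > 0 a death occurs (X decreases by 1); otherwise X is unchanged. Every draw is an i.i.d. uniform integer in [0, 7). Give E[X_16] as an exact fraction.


X can drop by at most 1 per step and X_0 = 21 > T = 16, so X_t >= 21 − t >= 5 > 0 for every t <= 16: the floor at 0 (the 'and X > 0' condition) never binds. Hence X_16 = X_0 + Σ_{t<16} Y_t with i.i.d. increments Y_t = y(d_t) ∈ {+1, −1, 0}.
Outcome values over d=0..6: [1, 1, 1, 1, 1, 1, -1]
Σy = 5, Σy² = 7, M = 7
μ = 5/7 = 5/7,  σ² = 7/7 − (5/7)² = 24/49
E[X_16] = 21 + 16·(5/7) = 227/7

227/7


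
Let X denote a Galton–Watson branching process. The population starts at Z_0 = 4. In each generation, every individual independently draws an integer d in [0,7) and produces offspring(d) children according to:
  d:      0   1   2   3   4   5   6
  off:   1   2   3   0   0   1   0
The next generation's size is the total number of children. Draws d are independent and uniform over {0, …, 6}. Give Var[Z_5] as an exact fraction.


160/7

Outcome values over d=0..6: [1, 2, 3, 0, 0, 1, 0]
Σy = 7, Σy² = 15, M = 7
μ = 7/7 = 1,  σ² = 15/7 − (1)² = 8/7
V_0 = 0, E_0 = 4
V_1 = 8/7·E_0 + (1)²·V_0 = 32/7;  E_1 = 4
V_2 = 8/7·E_1 + (1)²·V_1 = 64/7;  E_2 = 4
V_3 = 8/7·E_2 + (1)²·V_2 = 96/7;  E_3 = 4
V_4 = 8/7·E_3 + (1)²·V_3 = 128/7;  E_4 = 4
V_5 = 8/7·E_4 + (1)²·V_4 = 160/7;  E_5 = 4


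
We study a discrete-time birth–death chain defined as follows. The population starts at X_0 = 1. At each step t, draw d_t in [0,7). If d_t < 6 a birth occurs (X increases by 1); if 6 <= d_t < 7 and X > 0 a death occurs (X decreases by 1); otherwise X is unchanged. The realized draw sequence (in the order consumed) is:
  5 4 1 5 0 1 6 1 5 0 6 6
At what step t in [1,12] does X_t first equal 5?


t=0: X=1, d=5 → birth, X_1=2
t=1: X=2, d=4 → birth, X_2=3
t=2: X=3, d=1 → birth, X_3=4
t=3: X=4, d=5 → birth, X_4=5
t=4: X=5, d=0 → birth, X_5=6
t=5: X=6, d=1 → birth, X_6=7
t=6: X=7, d=6 → death, X_7=6
t=7: X=6, d=1 → birth, X_8=7
t=8: X=7, d=5 → birth, X_9=8
t=9: X=8, d=0 → birth, X_10=9
t=10: X=9, d=6 → death, X_11=8
t=11: X=8, d=6 → death, X_12=7

4


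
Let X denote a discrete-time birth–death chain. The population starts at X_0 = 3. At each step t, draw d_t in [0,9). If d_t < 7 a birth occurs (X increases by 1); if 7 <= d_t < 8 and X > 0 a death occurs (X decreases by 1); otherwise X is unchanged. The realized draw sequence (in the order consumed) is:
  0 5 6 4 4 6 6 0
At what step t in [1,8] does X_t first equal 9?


t=0: X=3, d=0 → birth, X_1=4
t=1: X=4, d=5 → birth, X_2=5
t=2: X=5, d=6 → birth, X_3=6
t=3: X=6, d=4 → birth, X_4=7
t=4: X=7, d=4 → birth, X_5=8
t=5: X=8, d=6 → birth, X_6=9
t=6: X=9, d=6 → birth, X_7=10
t=7: X=10, d=0 → birth, X_8=11

6


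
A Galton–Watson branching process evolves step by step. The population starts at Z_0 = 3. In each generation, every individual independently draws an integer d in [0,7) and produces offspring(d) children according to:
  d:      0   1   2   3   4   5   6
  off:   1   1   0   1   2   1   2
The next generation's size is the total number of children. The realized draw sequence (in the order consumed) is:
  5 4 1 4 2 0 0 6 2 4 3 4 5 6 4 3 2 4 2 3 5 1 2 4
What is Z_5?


7

gen 0: Z_0=3, draws=[5, 4, 1], offspring=[1, 2, 1], Z_1=4
gen 1: Z_1=4, draws=[4, 2, 0, 0], offspring=[2, 0, 1, 1], Z_2=4
gen 2: Z_2=4, draws=[6, 2, 4, 3], offspring=[2, 0, 2, 1], Z_3=5
gen 3: Z_3=5, draws=[4, 5, 6, 4, 3], offspring=[2, 1, 2, 2, 1], Z_4=8
gen 4: Z_4=8, draws=[2, 4, 2, 3, 5, 1, 2, 4], offspring=[0, 2, 0, 1, 1, 1, 0, 2], Z_5=7


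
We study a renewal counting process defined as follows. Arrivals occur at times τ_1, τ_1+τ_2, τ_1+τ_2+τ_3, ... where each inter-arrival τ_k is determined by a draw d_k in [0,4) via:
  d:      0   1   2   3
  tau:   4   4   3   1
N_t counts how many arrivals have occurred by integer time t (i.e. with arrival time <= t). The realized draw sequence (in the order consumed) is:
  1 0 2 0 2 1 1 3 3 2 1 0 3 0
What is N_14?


draw d_1=1: τ_1=4, arrival time A_1=4
draw d_2=0: τ_2=4, arrival time A_2=8
draw d_3=2: τ_3=3, arrival time A_3=11
draw d_4=0: τ_4=4, arrival time A_4=15
draw d_5=2: τ_5=3, arrival time A_5=18
draw d_6=1: τ_6=4, arrival time A_6=22
draw d_7=1: τ_7=4, arrival time A_7=26
draw d_8=3: τ_8=1, arrival time A_8=27
draw d_9=3: τ_9=1, arrival time A_9=28
draw d_10=2: τ_10=3, arrival time A_10=31
draw d_11=1: τ_11=4, arrival time A_11=35
draw d_12=0: τ_12=4, arrival time A_12=39
draw d_13=3: τ_13=1, arrival time A_13=40
draw d_14=0: τ_14=4, arrival time A_14=44
N_t over t=0..14: 0:0 1:0 2:0 3:0 4:1 5:1 6:1 7:1 8:2 9:2 10:2 11:3 12:3 13:3 14:3

3


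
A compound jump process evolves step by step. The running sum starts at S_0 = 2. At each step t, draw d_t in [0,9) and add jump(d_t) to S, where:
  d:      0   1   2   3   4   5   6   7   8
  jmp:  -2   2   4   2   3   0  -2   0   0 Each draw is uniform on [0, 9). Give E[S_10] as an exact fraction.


88/9

Outcome values over d=0..8: [-2, 2, 4, 2, 3, 0, -2, 0, 0]
Σy = 7, Σy² = 41, M = 9
μ = 7/9 = 7/9,  σ² = 41/9 − (7/9)² = 320/81
E[S_10] = 2 + 10·(7/9) = 88/9


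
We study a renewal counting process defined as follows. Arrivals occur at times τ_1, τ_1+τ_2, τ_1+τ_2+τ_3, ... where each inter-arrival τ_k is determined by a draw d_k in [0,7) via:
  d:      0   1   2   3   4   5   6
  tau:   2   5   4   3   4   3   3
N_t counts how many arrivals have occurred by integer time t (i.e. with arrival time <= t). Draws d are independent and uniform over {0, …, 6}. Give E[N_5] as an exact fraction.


Inter-arrival values over d=0..6: [2, 5, 4, 3, 4, 3, 3]
Each d has probability 1/7, so the pmf of τ is: f(2) = 1/7, f(3) = 3/7, f(4) = 2/7, f(5) = 1/7
Renewal equation for m(n) = E[N_n]: condition on τ_1 = k (if k <= n, one arrival plus a fresh copy on the remaining n−k steps): m(n) = F(n) + Σ_{k<=n} f(k)·m(n−k), where F(n) = P(τ <= n) and m(0) = 0
m(1) = F(1) = 0
m(2) = F(2) = 1/7
m(3) = F(3) = 4/7
m(4) = F(4) + f(2)·m(2) = 6/7 + 1/7·1/7 = 43/49
m(5) = F(5) + f(2)·m(3) + f(3)·m(2) = 1 + 1/7·4/7 + 3/7·1/7 = 8/7
E[N_5] = m(5) = 8/7

8/7


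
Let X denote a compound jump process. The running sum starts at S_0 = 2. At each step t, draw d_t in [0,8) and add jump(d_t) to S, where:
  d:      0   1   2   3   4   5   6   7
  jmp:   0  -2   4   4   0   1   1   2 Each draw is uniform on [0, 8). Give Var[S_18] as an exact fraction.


531/8

Outcome values over d=0..7: [0, -2, 4, 4, 0, 1, 1, 2]
Σy = 10, Σy² = 42, M = 8
μ = 10/8 = 5/4,  σ² = 42/8 − (5/4)² = 59/16
Independent increments: Var[S_18] = 18·σ² = 18·(59/16) = 531/8


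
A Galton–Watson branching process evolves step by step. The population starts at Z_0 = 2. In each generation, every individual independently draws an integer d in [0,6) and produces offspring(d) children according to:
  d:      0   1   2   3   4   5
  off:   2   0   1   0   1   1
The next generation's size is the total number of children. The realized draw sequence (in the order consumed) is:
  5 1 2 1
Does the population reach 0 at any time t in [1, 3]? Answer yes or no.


gen 0: Z_0=2, draws=[5, 1], offspring=[1, 0], Z_1=1
gen 1: Z_1=1, draws=[2], offspring=[1], Z_2=1
gen 2: Z_2=1, draws=[1], offspring=[0], Z_3=0

yes


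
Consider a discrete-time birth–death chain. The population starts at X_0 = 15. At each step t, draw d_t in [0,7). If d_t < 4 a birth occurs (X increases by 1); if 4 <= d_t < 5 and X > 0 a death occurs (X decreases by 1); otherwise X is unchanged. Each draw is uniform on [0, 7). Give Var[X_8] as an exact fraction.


208/49

X can drop by at most 1 per step and X_0 = 15 > T = 8, so X_t >= 15 − t >= 7 > 0 for every t <= 8: the floor at 0 (the 'and X > 0' condition) never binds. Hence X_8 = X_0 + Σ_{t<8} Y_t with i.i.d. increments Y_t = y(d_t) ∈ {+1, −1, 0}.
Outcome values over d=0..6: [1, 1, 1, 1, -1, 0, 0]
Σy = 3, Σy² = 5, M = 7
μ = 3/7 = 3/7,  σ² = 5/7 − (3/7)² = 26/49
Independent increments: Var[X_8] = 8·σ² = 8·(26/49) = 208/49


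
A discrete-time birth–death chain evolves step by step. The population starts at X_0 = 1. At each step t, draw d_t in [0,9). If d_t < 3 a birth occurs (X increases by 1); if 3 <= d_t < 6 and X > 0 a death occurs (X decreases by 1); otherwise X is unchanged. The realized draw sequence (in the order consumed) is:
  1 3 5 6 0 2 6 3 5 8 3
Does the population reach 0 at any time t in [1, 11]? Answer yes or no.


yes

t=0: X=1, d=1 → birth, X_1=2
t=1: X=2, d=3 → death, X_2=1
t=2: X=1, d=5 → death, X_3=0
t=3: X=0, d=6 → hold, X_4=0
t=4: X=0, d=0 → birth, X_5=1
t=5: X=1, d=2 → birth, X_6=2
t=6: X=2, d=6 → hold, X_7=2
t=7: X=2, d=3 → death, X_8=1
t=8: X=1, d=5 → death, X_9=0
t=9: X=0, d=8 → hold, X_10=0
t=10: X=0, d=3 → hold, X_11=0


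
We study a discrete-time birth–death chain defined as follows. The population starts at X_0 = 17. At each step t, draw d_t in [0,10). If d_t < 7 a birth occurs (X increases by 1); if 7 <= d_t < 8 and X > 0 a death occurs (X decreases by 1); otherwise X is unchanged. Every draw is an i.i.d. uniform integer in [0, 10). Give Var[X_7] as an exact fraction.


77/25

X can drop by at most 1 per step and X_0 = 17 > T = 7, so X_t >= 17 − t >= 10 > 0 for every t <= 7: the floor at 0 (the 'and X > 0' condition) never binds. Hence X_7 = X_0 + Σ_{t<7} Y_t with i.i.d. increments Y_t = y(d_t) ∈ {+1, −1, 0}.
Outcome values over d=0..9: [1, 1, 1, 1, 1, 1, 1, -1, 0, 0]
Σy = 6, Σy² = 8, M = 10
μ = 6/10 = 3/5,  σ² = 8/10 − (3/5)² = 11/25
Independent increments: Var[X_7] = 7·σ² = 7·(11/25) = 77/25


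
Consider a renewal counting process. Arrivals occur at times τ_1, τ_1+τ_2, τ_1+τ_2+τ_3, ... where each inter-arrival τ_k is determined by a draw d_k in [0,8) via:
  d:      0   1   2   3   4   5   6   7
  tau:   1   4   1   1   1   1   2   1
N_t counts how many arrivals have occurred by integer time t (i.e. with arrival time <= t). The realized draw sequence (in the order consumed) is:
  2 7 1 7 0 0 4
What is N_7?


draw d_1=2: τ_1=1, arrival time A_1=1
draw d_2=7: τ_2=1, arrival time A_2=2
draw d_3=1: τ_3=4, arrival time A_3=6
draw d_4=7: τ_4=1, arrival time A_4=7
draw d_5=0: τ_5=1, arrival time A_5=8
draw d_6=0: τ_6=1, arrival time A_6=9
draw d_7=4: τ_7=1, arrival time A_7=10
N_t over t=0..7: 0:0 1:1 2:2 3:2 4:2 5:2 6:3 7:4

4


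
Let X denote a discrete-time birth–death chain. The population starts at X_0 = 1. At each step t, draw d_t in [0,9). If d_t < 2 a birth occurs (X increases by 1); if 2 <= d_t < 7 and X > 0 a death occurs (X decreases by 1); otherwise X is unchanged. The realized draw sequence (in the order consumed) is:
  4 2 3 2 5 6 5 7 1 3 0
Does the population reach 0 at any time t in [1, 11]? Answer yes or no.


yes

t=0: X=1, d=4 → death, X_1=0
t=1: X=0, d=2 → hold, X_2=0
t=2: X=0, d=3 → hold, X_3=0
t=3: X=0, d=2 → hold, X_4=0
t=4: X=0, d=5 → hold, X_5=0
t=5: X=0, d=6 → hold, X_6=0
t=6: X=0, d=5 → hold, X_7=0
t=7: X=0, d=7 → hold, X_8=0
t=8: X=0, d=1 → birth, X_9=1
t=9: X=1, d=3 → death, X_10=0
t=10: X=0, d=0 → birth, X_11=1


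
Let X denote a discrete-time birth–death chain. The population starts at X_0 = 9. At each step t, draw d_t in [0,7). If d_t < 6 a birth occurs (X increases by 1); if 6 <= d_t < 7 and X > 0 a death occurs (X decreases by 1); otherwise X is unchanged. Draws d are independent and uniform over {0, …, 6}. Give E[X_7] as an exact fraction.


X can drop by at most 1 per step and X_0 = 9 > T = 7, so X_t >= 9 − t >= 2 > 0 for every t <= 7: the floor at 0 (the 'and X > 0' condition) never binds. Hence X_7 = X_0 + Σ_{t<7} Y_t with i.i.d. increments Y_t = y(d_t) ∈ {+1, −1, 0}.
Outcome values over d=0..6: [1, 1, 1, 1, 1, 1, -1]
Σy = 5, Σy² = 7, M = 7
μ = 5/7 = 5/7,  σ² = 7/7 − (5/7)² = 24/49
E[X_7] = 9 + 7·(5/7) = 14

14


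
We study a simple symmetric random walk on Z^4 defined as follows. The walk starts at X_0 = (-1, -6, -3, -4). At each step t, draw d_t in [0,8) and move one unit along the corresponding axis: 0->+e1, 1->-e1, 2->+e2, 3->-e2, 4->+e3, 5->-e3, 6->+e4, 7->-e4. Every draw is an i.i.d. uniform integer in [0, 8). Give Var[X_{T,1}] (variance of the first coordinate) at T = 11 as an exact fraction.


11/4

Outcome values over d=0..7: [1, -1, 0, 0, 0, 0, 0, 0]
Σy = 0, Σy² = 2, M = 8
μ = 0/8 = 0,  σ² = 2/8 − (0)² = 1/4
Independent increments: Var[X_11] = 11·σ² = 11·(1/4) = 11/4


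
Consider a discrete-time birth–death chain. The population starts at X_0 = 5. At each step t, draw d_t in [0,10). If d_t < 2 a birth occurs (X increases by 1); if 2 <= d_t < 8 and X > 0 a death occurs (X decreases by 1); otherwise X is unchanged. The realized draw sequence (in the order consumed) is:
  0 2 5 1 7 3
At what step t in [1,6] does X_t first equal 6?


t=0: X=5, d=0 → birth, X_1=6
t=1: X=6, d=2 → death, X_2=5
t=2: X=5, d=5 → death, X_3=4
t=3: X=4, d=1 → birth, X_4=5
t=4: X=5, d=7 → death, X_5=4
t=5: X=4, d=3 → death, X_6=3

1


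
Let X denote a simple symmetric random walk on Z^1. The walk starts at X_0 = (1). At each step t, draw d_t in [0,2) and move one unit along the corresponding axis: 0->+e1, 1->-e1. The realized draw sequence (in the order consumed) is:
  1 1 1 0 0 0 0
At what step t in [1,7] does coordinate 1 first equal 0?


1

t=0: X=(1), d=1 → -e1, X_1=(0)
t=1: X=(0), d=1 → -e1, X_2=(-1)
t=2: X=(-1), d=1 → -e1, X_3=(-2)
t=3: X=(-2), d=0 → +e1, X_4=(-1)
t=4: X=(-1), d=0 → +e1, X_5=(0)
t=5: X=(0), d=0 → +e1, X_6=(1)
t=6: X=(1), d=0 → +e1, X_7=(2)


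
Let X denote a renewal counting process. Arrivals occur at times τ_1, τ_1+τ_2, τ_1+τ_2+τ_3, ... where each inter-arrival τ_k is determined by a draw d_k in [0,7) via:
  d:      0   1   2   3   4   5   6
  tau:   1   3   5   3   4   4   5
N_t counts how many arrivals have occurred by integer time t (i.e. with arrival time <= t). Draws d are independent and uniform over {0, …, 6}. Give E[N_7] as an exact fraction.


1324527/823543

Inter-arrival values over d=0..6: [1, 3, 5, 3, 4, 4, 5]
Each d has probability 1/7, so the pmf of τ is: f(1) = 1/7, f(3) = 2/7, f(4) = 2/7, f(5) = 2/7
Renewal equation for m(n) = E[N_n]: condition on τ_1 = k (if k <= n, one arrival plus a fresh copy on the remaining n−k steps): m(n) = F(n) + Σ_{k<=n} f(k)·m(n−k), where F(n) = P(τ <= n) and m(0) = 0
m(1) = F(1) = 1/7
m(2) = F(2) + f(1)·m(1) = 1/7 + 1/7·1/7 = 8/49
m(3) = F(3) + f(1)·m(2) = 3/7 + 1/7·8/49 = 155/343
m(4) = F(4) + f(1)·m(3) + f(3)·m(1) = 5/7 + 1/7·155/343 + 2/7·1/7 = 1968/2401
m(5) = F(5) + f(1)·m(4) + f(3)·m(2) + f(4)·m(1) = 1 + 1/7·1968/2401 + 2/7·8/49 + 2/7·1/7 = 20245/16807
m(6) = F(6) + f(1)·m(5) + f(3)·m(3) + f(4)·m(2) + f(5)·m(1) = 1 + 1/7·20245/16807 + 2/7·155/343 + 2/7·8/49 + 2/7·1/7 = 163374/117649
m(7) = F(7) + f(1)·m(6) + f(3)·m(4) + f(4)·m(3) + f(5)·m(2) = 1 + 1/7·163374/117649 + 2/7·1968/2401 + 2/7·155/343 + 2/7·8/49 = 1324527/823543
E[N_7] = m(7) = 1324527/823543


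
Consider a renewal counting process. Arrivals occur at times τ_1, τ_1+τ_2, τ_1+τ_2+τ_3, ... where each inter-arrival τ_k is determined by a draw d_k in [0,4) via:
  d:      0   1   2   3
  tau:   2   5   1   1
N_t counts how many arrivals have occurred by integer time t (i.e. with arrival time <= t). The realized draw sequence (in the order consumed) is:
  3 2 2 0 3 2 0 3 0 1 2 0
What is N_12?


9

draw d_1=3: τ_1=1, arrival time A_1=1
draw d_2=2: τ_2=1, arrival time A_2=2
draw d_3=2: τ_3=1, arrival time A_3=3
draw d_4=0: τ_4=2, arrival time A_4=5
draw d_5=3: τ_5=1, arrival time A_5=6
draw d_6=2: τ_6=1, arrival time A_6=7
draw d_7=0: τ_7=2, arrival time A_7=9
draw d_8=3: τ_8=1, arrival time A_8=10
draw d_9=0: τ_9=2, arrival time A_9=12
draw d_10=1: τ_10=5, arrival time A_10=17
draw d_11=2: τ_11=1, arrival time A_11=18
draw d_12=0: τ_12=2, arrival time A_12=20
N_t over t=0..12: 0:0 1:1 2:2 3:3 4:3 5:4 6:5 7:6 8:6 9:7 10:8 11:8 12:9


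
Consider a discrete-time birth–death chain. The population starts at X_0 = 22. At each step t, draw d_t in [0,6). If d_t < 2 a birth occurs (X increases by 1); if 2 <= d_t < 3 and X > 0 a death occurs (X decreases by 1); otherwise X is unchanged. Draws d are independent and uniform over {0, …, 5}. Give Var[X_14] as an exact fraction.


X can drop by at most 1 per step and X_0 = 22 > T = 14, so X_t >= 22 − t >= 8 > 0 for every t <= 14: the floor at 0 (the 'and X > 0' condition) never binds. Hence X_14 = X_0 + Σ_{t<14} Y_t with i.i.d. increments Y_t = y(d_t) ∈ {+1, −1, 0}.
Outcome values over d=0..5: [1, 1, -1, 0, 0, 0]
Σy = 1, Σy² = 3, M = 6
μ = 1/6 = 1/6,  σ² = 3/6 − (1/6)² = 17/36
Independent increments: Var[X_14] = 14·σ² = 14·(17/36) = 119/18

119/18


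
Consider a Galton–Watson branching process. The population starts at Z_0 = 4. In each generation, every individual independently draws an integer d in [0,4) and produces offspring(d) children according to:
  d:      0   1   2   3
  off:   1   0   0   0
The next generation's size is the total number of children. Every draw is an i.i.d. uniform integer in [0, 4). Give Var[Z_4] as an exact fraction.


Outcome values over d=0..3: [1, 0, 0, 0]
Σy = 1, Σy² = 1, M = 4
μ = 1/4 = 1/4,  σ² = 1/4 − (1/4)² = 3/16
V_0 = 0, E_0 = 4
V_1 = 3/16·E_0 + (1/4)²·V_0 = 3/4;  E_1 = 1
V_2 = 3/16·E_1 + (1/4)²·V_1 = 15/64;  E_2 = 1/4
V_3 = 3/16·E_2 + (1/4)²·V_2 = 63/1024;  E_3 = 1/16
V_4 = 3/16·E_3 + (1/4)²·V_3 = 255/16384;  E_4 = 1/64

255/16384


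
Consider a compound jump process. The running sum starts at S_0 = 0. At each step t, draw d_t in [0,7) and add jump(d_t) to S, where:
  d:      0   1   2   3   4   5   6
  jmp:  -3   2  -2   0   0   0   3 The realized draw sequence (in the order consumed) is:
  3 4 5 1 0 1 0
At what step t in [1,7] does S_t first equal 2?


4

t=0: S=0, d=3, jump=0, S_1=0
t=1: S=0, d=4, jump=0, S_2=0
t=2: S=0, d=5, jump=0, S_3=0
t=3: S=0, d=1, jump=2, S_4=2
t=4: S=2, d=0, jump=-3, S_5=-1
t=5: S=-1, d=1, jump=2, S_6=1
t=6: S=1, d=0, jump=-3, S_7=-2


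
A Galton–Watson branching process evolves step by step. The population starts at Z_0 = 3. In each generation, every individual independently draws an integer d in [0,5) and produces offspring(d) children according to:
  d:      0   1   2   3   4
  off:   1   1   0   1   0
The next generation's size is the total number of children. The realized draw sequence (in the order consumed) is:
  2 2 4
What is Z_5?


gen 0: Z_0=3, draws=[2, 2, 4], offspring=[0, 0, 0], Z_1=0
gen 1: Z_1=0, draws=[], offspring=[], Z_2=0
gen 2: Z_2=0, draws=[], offspring=[], Z_3=0
gen 3: Z_3=0, draws=[], offspring=[], Z_4=0
gen 4: Z_4=0, draws=[], offspring=[], Z_5=0

0


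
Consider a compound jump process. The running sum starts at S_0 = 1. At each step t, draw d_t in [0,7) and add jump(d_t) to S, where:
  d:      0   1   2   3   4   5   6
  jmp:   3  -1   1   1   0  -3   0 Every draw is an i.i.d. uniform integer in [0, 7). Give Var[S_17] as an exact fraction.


Outcome values over d=0..6: [3, -1, 1, 1, 0, -3, 0]
Σy = 1, Σy² = 21, M = 7
μ = 1/7 = 1/7,  σ² = 21/7 − (1/7)² = 146/49
Independent increments: Var[S_17] = 17·σ² = 17·(146/49) = 2482/49

2482/49


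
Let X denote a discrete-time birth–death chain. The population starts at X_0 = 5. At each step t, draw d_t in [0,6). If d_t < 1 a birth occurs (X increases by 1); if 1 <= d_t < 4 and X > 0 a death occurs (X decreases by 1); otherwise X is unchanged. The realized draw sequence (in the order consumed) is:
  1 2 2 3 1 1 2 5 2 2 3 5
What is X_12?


t=0: X=5, d=1 → death, X_1=4
t=1: X=4, d=2 → death, X_2=3
t=2: X=3, d=2 → death, X_3=2
t=3: X=2, d=3 → death, X_4=1
t=4: X=1, d=1 → death, X_5=0
t=5: X=0, d=1 → hold, X_6=0
t=6: X=0, d=2 → hold, X_7=0
t=7: X=0, d=5 → hold, X_8=0
t=8: X=0, d=2 → hold, X_9=0
t=9: X=0, d=2 → hold, X_10=0
t=10: X=0, d=3 → hold, X_11=0
t=11: X=0, d=5 → hold, X_12=0

0


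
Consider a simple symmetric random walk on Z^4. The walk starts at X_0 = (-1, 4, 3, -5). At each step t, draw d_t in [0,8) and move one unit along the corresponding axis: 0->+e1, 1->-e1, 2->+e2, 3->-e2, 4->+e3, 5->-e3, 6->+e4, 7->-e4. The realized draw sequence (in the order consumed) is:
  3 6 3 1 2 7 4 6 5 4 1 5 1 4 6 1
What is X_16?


t=0: X=(-1, 4, 3, -5), d=3 → -e2, X_1=(-1, 3, 3, -5)
t=1: X=(-1, 3, 3, -5), d=6 → +e4, X_2=(-1, 3, 3, -4)
t=2: X=(-1, 3, 3, -4), d=3 → -e2, X_3=(-1, 2, 3, -4)
t=3: X=(-1, 2, 3, -4), d=1 → -e1, X_4=(-2, 2, 3, -4)
t=4: X=(-2, 2, 3, -4), d=2 → +e2, X_5=(-2, 3, 3, -4)
t=5: X=(-2, 3, 3, -4), d=7 → -e4, X_6=(-2, 3, 3, -5)
t=6: X=(-2, 3, 3, -5), d=4 → +e3, X_7=(-2, 3, 4, -5)
t=7: X=(-2, 3, 4, -5), d=6 → +e4, X_8=(-2, 3, 4, -4)
t=8: X=(-2, 3, 4, -4), d=5 → -e3, X_9=(-2, 3, 3, -4)
t=9: X=(-2, 3, 3, -4), d=4 → +e3, X_10=(-2, 3, 4, -4)
t=10: X=(-2, 3, 4, -4), d=1 → -e1, X_11=(-3, 3, 4, -4)
t=11: X=(-3, 3, 4, -4), d=5 → -e3, X_12=(-3, 3, 3, -4)
t=12: X=(-3, 3, 3, -4), d=1 → -e1, X_13=(-4, 3, 3, -4)
t=13: X=(-4, 3, 3, -4), d=4 → +e3, X_14=(-4, 3, 4, -4)
t=14: X=(-4, 3, 4, -4), d=6 → +e4, X_15=(-4, 3, 4, -3)
t=15: X=(-4, 3, 4, -3), d=1 → -e1, X_16=(-5, 3, 4, -3)

(-5, 3, 4, -3)


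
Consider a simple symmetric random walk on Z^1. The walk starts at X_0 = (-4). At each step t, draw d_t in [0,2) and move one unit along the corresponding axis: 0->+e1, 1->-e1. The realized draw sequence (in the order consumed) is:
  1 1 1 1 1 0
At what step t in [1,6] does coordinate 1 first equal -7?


t=0: X=(-4), d=1 → -e1, X_1=(-5)
t=1: X=(-5), d=1 → -e1, X_2=(-6)
t=2: X=(-6), d=1 → -e1, X_3=(-7)
t=3: X=(-7), d=1 → -e1, X_4=(-8)
t=4: X=(-8), d=1 → -e1, X_5=(-9)
t=5: X=(-9), d=0 → +e1, X_6=(-8)

3


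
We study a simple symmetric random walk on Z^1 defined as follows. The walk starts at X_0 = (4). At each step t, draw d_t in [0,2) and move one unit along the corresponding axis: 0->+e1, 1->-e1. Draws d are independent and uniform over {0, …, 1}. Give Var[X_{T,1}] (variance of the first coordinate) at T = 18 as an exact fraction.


Outcome values over d=0..1: [1, -1]
Σy = 0, Σy² = 2, M = 2
μ = 0/2 = 0,  σ² = 2/2 − (0)² = 1
Independent increments: Var[X_18] = 18·σ² = 18·(1) = 18

18


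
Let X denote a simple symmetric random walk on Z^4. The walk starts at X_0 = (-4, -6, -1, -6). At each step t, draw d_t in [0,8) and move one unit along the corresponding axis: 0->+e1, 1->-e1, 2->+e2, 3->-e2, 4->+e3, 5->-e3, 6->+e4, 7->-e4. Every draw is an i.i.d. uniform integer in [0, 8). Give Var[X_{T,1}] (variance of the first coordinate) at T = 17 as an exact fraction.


Outcome values over d=0..7: [1, -1, 0, 0, 0, 0, 0, 0]
Σy = 0, Σy² = 2, M = 8
μ = 0/8 = 0,  σ² = 2/8 − (0)² = 1/4
Independent increments: Var[X_17] = 17·σ² = 17·(1/4) = 17/4

17/4


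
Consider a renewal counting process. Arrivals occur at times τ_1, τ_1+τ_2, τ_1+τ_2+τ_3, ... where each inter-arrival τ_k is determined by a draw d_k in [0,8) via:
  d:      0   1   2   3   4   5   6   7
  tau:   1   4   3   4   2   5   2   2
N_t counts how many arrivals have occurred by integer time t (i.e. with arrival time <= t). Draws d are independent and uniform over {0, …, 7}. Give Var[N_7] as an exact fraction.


2752034983183/4398046511104

Inter-arrival values over d=0..7: [1, 4, 3, 4, 2, 5, 2, 2]
Each d has probability 1/8, so the pmf of τ is: f(1) = 1/8, f(2) = 3/8, f(3) = 1/8, f(4) = 1/4, f(5) = 1/8
Let p_n(j) = P(N_n = j), with p_0 = [1]. Condition on τ_1: p_n(0) = P(τ > n), and for j >= 1, p_n(j) = Σ_{k<=n} f(k)·p_{n−k}(j−1)
p_1 = [7/8, 1/8]  (j = 0..1)
p_2 = [1/2, 31/64, 1/64]  (j = 0..2)
p_3 = [3/8, 33/64, 55/512, 1/512]  (j = 0..3)
p_4 = [1/8, 19/32, 67/256, 79/4096, 1/4096]  (j = 0..4)
p_5 = [0, 9/16, 23/64, 307/4096, 103/32768, 1/32768]  (j = 0..5)
p_6 = [0, 21/64, 253/512, 657/4096, 69/4096, 127/262144, 1/262144]  (j = 0..6)
p_7 = [0, 11/64, 33/64, 1057/4096, 1673/32768, 869/262144, 151/2097152, 1/2097152]  (j = 0..7)
E[N_7] = Σ j·p_7(j) = 4610649/2097152;  E[N_7²] = Σ j²·p_7(j) = 11448917/2097152
Var[N_7] = 11448917/2097152 − (4610649/2097152)² = 2752034983183/4398046511104
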